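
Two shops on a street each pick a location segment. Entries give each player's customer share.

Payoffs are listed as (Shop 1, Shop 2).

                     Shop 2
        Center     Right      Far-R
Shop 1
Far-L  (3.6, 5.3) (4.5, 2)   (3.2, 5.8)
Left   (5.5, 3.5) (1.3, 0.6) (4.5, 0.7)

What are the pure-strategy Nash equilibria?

Pure NE: (Left, Center)

(Far-L, Center): Shop 1 can switch to Left (3.6 → 5.5). Not NE.
(Far-L, Right): Shop 2 can switch to Center (2 → 5.3). Not NE.
(Far-L, Far-R): Shop 1 can switch to Left (3.2 → 4.5). Not NE.
(Left, Center): Shop 1 gets 5.5, best alternative 3.6; Shop 2 gets 3.5, best alternative 0.7. No profitable deviation — NE.
(Left, Right): Shop 1 can switch to Far-L (1.3 → 4.5). Not NE.
(Left, Far-R): Shop 2 can switch to Center (0.7 → 3.5). Not NE.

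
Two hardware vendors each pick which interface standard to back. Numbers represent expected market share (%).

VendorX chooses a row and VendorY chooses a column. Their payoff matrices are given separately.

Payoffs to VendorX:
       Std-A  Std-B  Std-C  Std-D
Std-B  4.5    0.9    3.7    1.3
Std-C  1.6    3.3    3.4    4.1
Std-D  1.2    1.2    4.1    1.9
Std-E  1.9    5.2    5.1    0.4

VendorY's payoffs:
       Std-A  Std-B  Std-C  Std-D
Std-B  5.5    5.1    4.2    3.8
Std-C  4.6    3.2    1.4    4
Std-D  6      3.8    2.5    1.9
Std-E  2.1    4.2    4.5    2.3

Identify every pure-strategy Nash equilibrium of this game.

Mark each player's best response to every combination of opponents' strategies; a profile where every player is best-responding is a pure Nash equilibrium.
VendorX against Std-A: payoffs 4.5, 1.6, 1.2, 1.9 → best response Std-B.
VendorX against Std-B: payoffs 0.9, 3.3, 1.2, 5.2 → best response Std-E.
VendorX against Std-C: payoffs 3.7, 3.4, 4.1, 5.1 → best response Std-E.
VendorX against Std-D: payoffs 1.3, 4.1, 1.9, 0.4 → best response Std-C.
VendorY against Std-B: payoffs 5.5, 5.1, 4.2, 3.8 → best response Std-A.
VendorY against Std-C: payoffs 4.6, 3.2, 1.4, 4 → best response Std-A.
VendorY against Std-D: payoffs 6, 3.8, 2.5, 1.9 → best response Std-A.
VendorY against Std-E: payoffs 2.1, 4.2, 4.5, 2.3 → best response Std-C.
Mutual best responses: (Std-B, Std-A); (Std-E, Std-C).

Pure-strategy Nash equilibria: (Std-B, Std-A) and (Std-E, Std-C)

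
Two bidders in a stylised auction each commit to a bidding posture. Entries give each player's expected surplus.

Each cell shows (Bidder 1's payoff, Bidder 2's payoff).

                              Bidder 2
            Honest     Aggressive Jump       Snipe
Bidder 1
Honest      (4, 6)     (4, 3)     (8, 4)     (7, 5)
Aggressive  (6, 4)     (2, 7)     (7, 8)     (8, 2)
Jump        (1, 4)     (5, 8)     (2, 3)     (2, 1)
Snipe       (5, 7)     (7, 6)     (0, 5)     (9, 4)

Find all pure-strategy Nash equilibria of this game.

Mark each player's best response to every combination of opponents' strategies; a profile where every player is best-responding is a pure Nash equilibrium.
Bidder 1 against Honest: payoffs 4, 6, 1, 5 → best response Aggressive.
Bidder 1 against Aggressive: payoffs 4, 2, 5, 7 → best response Snipe.
Bidder 1 against Jump: payoffs 8, 7, 2, 0 → best response Honest.
Bidder 1 against Snipe: payoffs 7, 8, 2, 9 → best response Snipe.
Bidder 2 against Honest: payoffs 6, 3, 4, 5 → best response Honest.
Bidder 2 against Aggressive: payoffs 4, 7, 8, 2 → best response Jump.
Bidder 2 against Jump: payoffs 4, 8, 3, 1 → best response Aggressive.
Bidder 2 against Snipe: payoffs 7, 6, 5, 4 → best response Honest.
No profile is a mutual best response for all players.

none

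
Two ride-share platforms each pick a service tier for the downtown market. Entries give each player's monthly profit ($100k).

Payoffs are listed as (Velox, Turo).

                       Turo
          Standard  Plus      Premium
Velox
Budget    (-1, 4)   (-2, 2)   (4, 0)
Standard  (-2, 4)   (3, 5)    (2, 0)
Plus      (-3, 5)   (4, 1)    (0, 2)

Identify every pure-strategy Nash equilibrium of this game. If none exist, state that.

(Budget, Standard): Velox gets -1, best alternative -2; Turo gets 4, best alternative 2. No profitable deviation — NE.
(Budget, Plus): Velox can switch to Standard (-2 → 3). Not NE.
(Budget, Premium): Turo can switch to Standard (0 → 4). Not NE.
(Standard, Standard): Velox can switch to Budget (-2 → -1). Not NE.
(Standard, Plus): Velox can switch to Plus (3 → 4). Not NE.
(Standard, Premium): Velox can switch to Budget (2 → 4). Not NE.
(Plus, Standard): Velox can switch to Budget (-3 → -1). Not NE.
(Plus, Plus): Turo can switch to Standard (1 → 5). Not NE.
(Plus, Premium): Velox can switch to Budget (0 → 4). Not NE.

Pure NE: (Budget, Standard)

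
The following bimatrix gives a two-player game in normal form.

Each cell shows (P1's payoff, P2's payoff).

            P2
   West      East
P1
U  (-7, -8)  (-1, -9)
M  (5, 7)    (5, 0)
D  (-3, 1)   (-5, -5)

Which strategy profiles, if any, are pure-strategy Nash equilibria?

(M, West)

P1 against West: payoffs -7, 5, -3 → best response M.
P1 against East: payoffs -1, 5, -5 → best response M.
P2 against U: payoffs -8, -9 → best response West.
P2 against M: payoffs 7, 0 → best response West.
P2 against D: payoffs 1, -5 → best response West.
Mutual best responses: (M, West).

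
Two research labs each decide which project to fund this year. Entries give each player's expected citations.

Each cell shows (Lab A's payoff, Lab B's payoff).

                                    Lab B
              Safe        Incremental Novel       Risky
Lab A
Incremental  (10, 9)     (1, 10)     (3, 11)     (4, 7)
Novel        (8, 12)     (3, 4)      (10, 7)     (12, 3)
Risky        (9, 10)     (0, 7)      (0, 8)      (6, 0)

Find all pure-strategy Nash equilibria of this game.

For each player, find the best response to each opponent profile; mutual best responses are the pure NE.
Lab A against Safe: payoffs 10, 8, 9 → best response Incremental.
Lab A against Incremental: payoffs 1, 3, 0 → best response Novel.
Lab A against Novel: payoffs 3, 10, 0 → best response Novel.
Lab A against Risky: payoffs 4, 12, 6 → best response Novel.
Lab B against Incremental: payoffs 9, 10, 11, 7 → best response Novel.
Lab B against Novel: payoffs 12, 4, 7, 3 → best response Safe.
Lab B against Risky: payoffs 10, 7, 8, 0 → best response Safe.
No profile is a mutual best response for all players.

No pure-strategy Nash equilibrium.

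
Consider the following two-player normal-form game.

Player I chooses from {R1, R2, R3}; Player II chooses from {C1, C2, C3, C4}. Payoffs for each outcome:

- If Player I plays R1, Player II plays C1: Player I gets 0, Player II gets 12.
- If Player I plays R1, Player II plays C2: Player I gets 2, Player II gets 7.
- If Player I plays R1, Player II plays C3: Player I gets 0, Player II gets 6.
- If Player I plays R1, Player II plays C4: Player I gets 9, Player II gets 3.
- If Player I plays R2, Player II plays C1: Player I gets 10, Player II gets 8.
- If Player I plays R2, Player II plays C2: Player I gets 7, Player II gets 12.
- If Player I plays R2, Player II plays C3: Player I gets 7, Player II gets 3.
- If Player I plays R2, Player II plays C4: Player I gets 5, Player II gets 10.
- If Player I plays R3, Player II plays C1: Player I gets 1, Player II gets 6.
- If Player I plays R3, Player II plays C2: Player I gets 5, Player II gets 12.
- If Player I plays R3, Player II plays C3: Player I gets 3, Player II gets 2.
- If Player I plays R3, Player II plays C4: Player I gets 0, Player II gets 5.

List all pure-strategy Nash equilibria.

Check each profile: it is a Nash equilibrium iff no player can strictly gain by switching unilaterally.
(R1, C1): Player I can switch to R2 (0 → 10). Not NE.
(R1, C2): Player I can switch to R2 (2 → 7). Not NE.
(R1, C3): Player I can switch to R2 (0 → 7). Not NE.
(R1, C4): Player II can switch to C1 (3 → 12). Not NE.
(R2, C1): Player II can switch to C2 (8 → 12). Not NE.
(R2, C2): Player I gets 7, best alternative 5; Player II gets 12, best alternative 10. No profitable deviation — NE.
(R2, C3): Player II can switch to C1 (3 → 8). Not NE.
(The remaining 5 profiles each have a profitable deviation by the same check.)

(R2, C2)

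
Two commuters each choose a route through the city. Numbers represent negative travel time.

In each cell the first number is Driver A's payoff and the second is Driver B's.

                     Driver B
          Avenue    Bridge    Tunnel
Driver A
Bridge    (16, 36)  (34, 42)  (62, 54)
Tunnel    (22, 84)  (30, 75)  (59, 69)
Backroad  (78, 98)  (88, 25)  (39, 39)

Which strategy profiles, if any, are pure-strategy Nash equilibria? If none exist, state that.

Pure-strategy Nash equilibria: (Bridge, Tunnel), (Backroad, Avenue)

Driver A against Avenue: payoffs 16, 22, 78 → best response Backroad.
Driver A against Bridge: payoffs 34, 30, 88 → best response Backroad.
Driver A against Tunnel: payoffs 62, 59, 39 → best response Bridge.
Driver B against Bridge: payoffs 36, 42, 54 → best response Tunnel.
Driver B against Tunnel: payoffs 84, 75, 69 → best response Avenue.
Driver B against Backroad: payoffs 98, 25, 39 → best response Avenue.
Mutual best responses: (Bridge, Tunnel); (Backroad, Avenue).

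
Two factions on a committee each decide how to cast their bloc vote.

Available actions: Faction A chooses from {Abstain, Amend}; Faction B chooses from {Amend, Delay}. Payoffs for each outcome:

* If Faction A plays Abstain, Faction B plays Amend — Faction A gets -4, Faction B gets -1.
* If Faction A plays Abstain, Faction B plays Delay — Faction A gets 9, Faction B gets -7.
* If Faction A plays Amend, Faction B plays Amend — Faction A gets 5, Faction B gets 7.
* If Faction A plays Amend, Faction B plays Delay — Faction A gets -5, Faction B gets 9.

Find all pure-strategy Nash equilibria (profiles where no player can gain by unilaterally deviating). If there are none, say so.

There is no pure-strategy Nash equilibrium.

(Abstain, Amend): Faction A can switch to Amend (-4 → 5). Not NE.
(Abstain, Delay): Faction B can switch to Amend (-7 → -1). Not NE.
(Amend, Amend): Faction B can switch to Delay (7 → 9). Not NE.
(Amend, Delay): Faction A can switch to Abstain (-5 → 9). Not NE.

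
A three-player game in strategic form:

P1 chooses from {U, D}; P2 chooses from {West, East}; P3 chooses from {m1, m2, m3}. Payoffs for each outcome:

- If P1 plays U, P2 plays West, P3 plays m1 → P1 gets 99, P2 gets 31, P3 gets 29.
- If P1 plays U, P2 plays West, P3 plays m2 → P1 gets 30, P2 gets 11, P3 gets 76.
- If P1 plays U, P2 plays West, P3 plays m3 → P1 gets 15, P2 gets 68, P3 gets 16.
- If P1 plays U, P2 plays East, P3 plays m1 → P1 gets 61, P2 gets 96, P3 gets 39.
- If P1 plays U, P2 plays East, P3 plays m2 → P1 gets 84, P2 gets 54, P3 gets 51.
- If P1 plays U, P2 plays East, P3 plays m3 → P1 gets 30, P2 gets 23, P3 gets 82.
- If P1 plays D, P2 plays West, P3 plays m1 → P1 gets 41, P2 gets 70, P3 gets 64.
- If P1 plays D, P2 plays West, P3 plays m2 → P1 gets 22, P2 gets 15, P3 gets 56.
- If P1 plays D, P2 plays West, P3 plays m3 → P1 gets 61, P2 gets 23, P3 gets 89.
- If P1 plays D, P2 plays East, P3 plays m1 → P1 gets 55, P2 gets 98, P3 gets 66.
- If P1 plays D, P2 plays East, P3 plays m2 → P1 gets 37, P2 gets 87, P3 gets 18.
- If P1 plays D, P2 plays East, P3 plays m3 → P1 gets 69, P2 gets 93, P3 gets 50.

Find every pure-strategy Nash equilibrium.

none

P1 against (West, m1): payoffs 99, 41 → best response U.
P1 against (West, m2): payoffs 30, 22 → best response U.
P1 against (West, m3): payoffs 15, 61 → best response D.
P1 against (East, m1): payoffs 61, 55 → best response U.
P1 against (East, m2): payoffs 84, 37 → best response U.
P1 against (East, m3): payoffs 30, 69 → best response D.
P2 against (U, m1): payoffs 31, 96 → best response East.
P2 against (U, m2): payoffs 11, 54 → best response East.
P2 against (U, m3): payoffs 68, 23 → best response West.
P2 against (D, m1): payoffs 70, 98 → best response East.
P2 against (D, m2): payoffs 15, 87 → best response East.
P2 against (D, m3): payoffs 23, 93 → best response East.
P3 against (U, West): payoffs 29, 76, 16 → best response m2.
P3 against (U, East): payoffs 39, 51, 82 → best response m3.
P3 against (D, West): payoffs 64, 56, 89 → best response m3.
P3 against (D, East): payoffs 66, 18, 50 → best response m1.
No profile is a mutual best response for all players.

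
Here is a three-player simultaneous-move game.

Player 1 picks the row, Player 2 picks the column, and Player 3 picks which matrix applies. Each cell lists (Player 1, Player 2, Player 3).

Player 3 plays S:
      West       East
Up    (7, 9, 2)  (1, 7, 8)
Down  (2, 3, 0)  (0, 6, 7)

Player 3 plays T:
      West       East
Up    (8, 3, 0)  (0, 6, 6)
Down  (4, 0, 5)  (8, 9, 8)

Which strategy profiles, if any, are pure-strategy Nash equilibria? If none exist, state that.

(Up, West, S): Player 1 gets 7, best alternative 2; Player 2 gets 9, best alternative 7; Player 3 gets 2, best alternative 0. No profitable deviation — NE.
(Up, West, T): Player 2 can switch to East (3 → 6). Not NE.
(Up, East, S): Player 2 can switch to West (7 → 9). Not NE.
(Up, East, T): Player 1 can switch to Down (0 → 8). Not NE.
(Down, West, S): Player 1 can switch to Up (2 → 7). Not NE.
(Down, West, T): Player 1 can switch to Up (4 → 8). Not NE.
(Down, East, S): Player 1 can switch to Up (0 → 1). Not NE.
(Down, East, T): Player 1 gets 8, best alternative 0; Player 2 gets 9, best alternative 0; Player 3 gets 8, best alternative 7. No profitable deviation — NE.

(Up, West, S); (Down, East, T)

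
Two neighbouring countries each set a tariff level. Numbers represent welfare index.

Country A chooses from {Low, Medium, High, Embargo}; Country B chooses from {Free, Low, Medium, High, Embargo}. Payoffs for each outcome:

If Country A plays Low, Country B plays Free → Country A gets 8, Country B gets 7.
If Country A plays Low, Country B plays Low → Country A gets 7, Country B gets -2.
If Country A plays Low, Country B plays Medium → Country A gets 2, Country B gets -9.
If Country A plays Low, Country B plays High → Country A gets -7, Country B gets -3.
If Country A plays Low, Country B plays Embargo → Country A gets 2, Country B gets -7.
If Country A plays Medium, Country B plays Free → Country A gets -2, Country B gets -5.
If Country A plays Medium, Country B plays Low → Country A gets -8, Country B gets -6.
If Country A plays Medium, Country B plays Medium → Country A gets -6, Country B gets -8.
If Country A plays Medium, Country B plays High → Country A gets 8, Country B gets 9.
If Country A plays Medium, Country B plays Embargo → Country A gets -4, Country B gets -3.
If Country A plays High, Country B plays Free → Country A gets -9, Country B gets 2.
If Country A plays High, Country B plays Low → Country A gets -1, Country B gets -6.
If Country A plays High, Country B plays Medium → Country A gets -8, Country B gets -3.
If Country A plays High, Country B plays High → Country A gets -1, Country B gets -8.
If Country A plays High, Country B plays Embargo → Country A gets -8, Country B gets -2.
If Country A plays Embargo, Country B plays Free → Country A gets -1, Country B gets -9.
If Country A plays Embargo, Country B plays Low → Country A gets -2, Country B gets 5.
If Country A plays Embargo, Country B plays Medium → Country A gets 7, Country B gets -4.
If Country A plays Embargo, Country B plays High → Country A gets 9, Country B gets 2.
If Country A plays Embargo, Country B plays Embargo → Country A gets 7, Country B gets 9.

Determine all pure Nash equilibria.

Country A against Free: payoffs 8, -2, -9, -1 → best response Low.
Country A against Low: payoffs 7, -8, -1, -2 → best response Low.
Country A against Medium: payoffs 2, -6, -8, 7 → best response Embargo.
Country A against High: payoffs -7, 8, -1, 9 → best response Embargo.
Country A against Embargo: payoffs 2, -4, -8, 7 → best response Embargo.
Country B against Low: payoffs 7, -2, -9, -3, -7 → best response Free.
Country B against Medium: payoffs -5, -6, -8, 9, -3 → best response High.
Country B against High: payoffs 2, -6, -3, -8, -2 → best response Free.
Country B against Embargo: payoffs -9, 5, -4, 2, 9 → best response Embargo.
Mutual best responses: (Low, Free); (Embargo, Embargo).

Pure-strategy Nash equilibria: (Low, Free) and (Embargo, Embargo)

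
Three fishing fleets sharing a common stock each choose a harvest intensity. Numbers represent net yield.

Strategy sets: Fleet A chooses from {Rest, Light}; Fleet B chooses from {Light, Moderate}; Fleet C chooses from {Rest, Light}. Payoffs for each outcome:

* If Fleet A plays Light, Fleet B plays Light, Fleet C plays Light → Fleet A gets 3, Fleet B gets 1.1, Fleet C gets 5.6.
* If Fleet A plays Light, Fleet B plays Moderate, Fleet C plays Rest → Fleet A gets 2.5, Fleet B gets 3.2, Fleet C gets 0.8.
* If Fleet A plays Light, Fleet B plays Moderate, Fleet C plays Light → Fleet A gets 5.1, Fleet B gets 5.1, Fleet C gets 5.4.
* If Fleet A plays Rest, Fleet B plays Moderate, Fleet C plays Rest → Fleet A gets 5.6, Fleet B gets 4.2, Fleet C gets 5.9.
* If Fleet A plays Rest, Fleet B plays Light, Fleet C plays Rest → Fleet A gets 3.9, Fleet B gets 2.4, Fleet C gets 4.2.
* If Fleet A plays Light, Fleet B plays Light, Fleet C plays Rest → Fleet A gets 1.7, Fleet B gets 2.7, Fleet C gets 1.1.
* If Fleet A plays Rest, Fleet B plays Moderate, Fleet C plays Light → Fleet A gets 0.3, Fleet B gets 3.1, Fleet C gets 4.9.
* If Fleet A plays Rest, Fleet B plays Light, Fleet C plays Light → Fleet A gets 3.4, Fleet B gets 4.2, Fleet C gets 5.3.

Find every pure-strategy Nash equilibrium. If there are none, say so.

The pure Nash equilibria are (Rest, Light, Light) and (Rest, Moderate, Rest) and (Light, Moderate, Light).

Fleet A against (Light, Rest): payoffs 3.9, 1.7 → best response Rest.
Fleet A against (Light, Light): payoffs 3.4, 3 → best response Rest.
Fleet A against (Moderate, Rest): payoffs 5.6, 2.5 → best response Rest.
Fleet A against (Moderate, Light): payoffs 0.3, 5.1 → best response Light.
Fleet B against (Rest, Rest): payoffs 2.4, 4.2 → best response Moderate.
Fleet B against (Rest, Light): payoffs 4.2, 3.1 → best response Light.
Fleet B against (Light, Rest): payoffs 2.7, 3.2 → best response Moderate.
Fleet B against (Light, Light): payoffs 1.1, 5.1 → best response Moderate.
Fleet C against (Rest, Light): payoffs 4.2, 5.3 → best response Light.
Fleet C against (Rest, Moderate): payoffs 5.9, 4.9 → best response Rest.
Fleet C against (Light, Light): payoffs 1.1, 5.6 → best response Light.
Fleet C against (Light, Moderate): payoffs 0.8, 5.4 → best response Light.
Mutual best responses: (Rest, Light, Light); (Rest, Moderate, Rest); (Light, Moderate, Light).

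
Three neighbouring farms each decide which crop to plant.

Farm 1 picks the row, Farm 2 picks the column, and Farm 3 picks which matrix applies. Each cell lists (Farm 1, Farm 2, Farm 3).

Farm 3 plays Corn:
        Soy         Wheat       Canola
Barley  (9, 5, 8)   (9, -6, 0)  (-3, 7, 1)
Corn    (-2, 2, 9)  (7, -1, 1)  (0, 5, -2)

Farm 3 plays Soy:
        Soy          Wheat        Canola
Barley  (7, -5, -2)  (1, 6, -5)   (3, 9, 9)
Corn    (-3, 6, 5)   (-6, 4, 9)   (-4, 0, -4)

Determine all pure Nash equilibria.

(Barley, Soy, Corn): Farm 2 can switch to Canola (5 → 7). Not NE.
(Barley, Soy, Soy): Farm 2 can switch to Wheat (-5 → 6). Not NE.
(Barley, Wheat, Corn): Farm 2 can switch to Soy (-6 → 5). Not NE.
(Barley, Wheat, Soy): Farm 2 can switch to Canola (6 → 9). Not NE.
(Barley, Canola, Corn): Farm 1 can switch to Corn (-3 → 0). Not NE.
(Barley, Canola, Soy): Farm 1 gets 3, best alternative -4; Farm 2 gets 9, best alternative 6; Farm 3 gets 9, best alternative 1. No profitable deviation — NE.
(Corn, Soy, Corn): Farm 1 can switch to Barley (-2 → 9). Not NE.
(Corn, Canola, Corn): Farm 1 gets 0, best alternative -3; Farm 2 gets 5, best alternative 2; Farm 3 gets -2, best alternative -4. No profitable deviation — NE.
(The remaining 4 profiles each have a profitable deviation by the same check.)

(Barley, Canola, Soy) and (Corn, Canola, Corn)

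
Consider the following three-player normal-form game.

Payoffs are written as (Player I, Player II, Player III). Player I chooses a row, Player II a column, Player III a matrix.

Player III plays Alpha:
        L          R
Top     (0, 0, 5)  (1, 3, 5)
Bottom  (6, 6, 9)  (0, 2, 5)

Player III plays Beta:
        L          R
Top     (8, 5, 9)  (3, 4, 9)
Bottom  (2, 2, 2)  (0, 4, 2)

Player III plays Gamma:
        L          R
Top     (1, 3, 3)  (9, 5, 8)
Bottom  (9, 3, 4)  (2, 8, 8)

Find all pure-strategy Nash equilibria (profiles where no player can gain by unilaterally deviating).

Player I against (L, Alpha): payoffs 0, 6 → best response Bottom.
Player I against (L, Beta): payoffs 8, 2 → best response Top.
Player I against (L, Gamma): payoffs 1, 9 → best response Bottom.
Player I against (R, Alpha): payoffs 1, 0 → best response Top.
Player I against (R, Beta): payoffs 3, 0 → best response Top.
Player I against (R, Gamma): payoffs 9, 2 → best response Top.
Player II against (Top, Alpha): payoffs 0, 3 → best response R.
Player II against (Top, Beta): payoffs 5, 4 → best response L.
Player II against (Top, Gamma): payoffs 3, 5 → best response R.
Player II against (Bottom, Alpha): payoffs 6, 2 → best response L.
Player II against (Bottom, Beta): payoffs 2, 4 → best response R.
Player II against (Bottom, Gamma): payoffs 3, 8 → best response R.
Player III against (Top, L): payoffs 5, 9, 3 → best response Beta.
Player III against (Top, R): payoffs 5, 9, 8 → best response Beta.
Player III against (Bottom, L): payoffs 9, 2, 4 → best response Alpha.
Player III against (Bottom, R): payoffs 5, 2, 8 → best response Gamma.
Mutual best responses: (Top, L, Beta); (Bottom, L, Alpha).

Pure-strategy Nash equilibria: (Top, L, Beta) and (Bottom, L, Alpha)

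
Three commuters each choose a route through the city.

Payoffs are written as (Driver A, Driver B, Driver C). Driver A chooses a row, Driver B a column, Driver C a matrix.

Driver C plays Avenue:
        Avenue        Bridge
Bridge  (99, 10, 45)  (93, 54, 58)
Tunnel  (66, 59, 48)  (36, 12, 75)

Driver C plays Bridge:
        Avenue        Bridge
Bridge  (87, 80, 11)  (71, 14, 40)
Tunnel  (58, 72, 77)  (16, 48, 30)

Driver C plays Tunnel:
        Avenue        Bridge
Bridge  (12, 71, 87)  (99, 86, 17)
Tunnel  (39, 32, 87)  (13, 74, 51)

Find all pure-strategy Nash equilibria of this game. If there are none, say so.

(Bridge, Avenue, Avenue): Driver B can switch to Bridge (10 → 54). Not NE.
(Bridge, Avenue, Bridge): Driver C can switch to Avenue (11 → 45). Not NE.
(Bridge, Avenue, Tunnel): Driver A can switch to Tunnel (12 → 39). Not NE.
(Bridge, Bridge, Avenue): Driver A gets 93, best alternative 36; Driver B gets 54, best alternative 10; Driver C gets 58, best alternative 40. No profitable deviation — NE.
(Bridge, Bridge, Bridge): Driver B can switch to Avenue (14 → 80). Not NE.
(Bridge, Bridge, Tunnel): Driver C can switch to Avenue (17 → 58). Not NE.
(Tunnel, Avenue, Avenue): Driver A can switch to Bridge (66 → 99). Not NE.
(Tunnel, Avenue, Bridge): Driver A can switch to Bridge (58 → 87). Not NE.
(Tunnel, Avenue, Tunnel): Driver B can switch to Bridge (32 → 74). Not NE.
(Tunnel, Bridge, Avenue): Driver A can switch to Bridge (36 → 93). Not NE.
(Tunnel, Bridge, Bridge): Driver A can switch to Bridge (16 → 71). Not NE.
(The remaining 1 profile has a profitable deviation by the same check.)

The unique pure-strategy Nash equilibrium is (Bridge, Bridge, Avenue).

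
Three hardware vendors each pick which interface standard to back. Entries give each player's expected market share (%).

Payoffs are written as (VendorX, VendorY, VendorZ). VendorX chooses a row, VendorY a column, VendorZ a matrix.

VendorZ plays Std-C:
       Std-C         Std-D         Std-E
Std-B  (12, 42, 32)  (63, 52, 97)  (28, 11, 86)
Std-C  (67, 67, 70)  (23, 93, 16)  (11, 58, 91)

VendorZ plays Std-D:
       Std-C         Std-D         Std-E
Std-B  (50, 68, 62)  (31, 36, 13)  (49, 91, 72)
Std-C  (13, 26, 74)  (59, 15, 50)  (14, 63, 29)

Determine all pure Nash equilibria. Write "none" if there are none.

VendorX against (Std-C, Std-C): payoffs 12, 67 → best response Std-C.
VendorX against (Std-C, Std-D): payoffs 50, 13 → best response Std-B.
VendorX against (Std-D, Std-C): payoffs 63, 23 → best response Std-B.
VendorX against (Std-D, Std-D): payoffs 31, 59 → best response Std-C.
VendorX against (Std-E, Std-C): payoffs 28, 11 → best response Std-B.
VendorX against (Std-E, Std-D): payoffs 49, 14 → best response Std-B.
VendorY against (Std-B, Std-C): payoffs 42, 52, 11 → best response Std-D.
VendorY against (Std-B, Std-D): payoffs 68, 36, 91 → best response Std-E.
VendorY against (Std-C, Std-C): payoffs 67, 93, 58 → best response Std-D.
VendorY against (Std-C, Std-D): payoffs 26, 15, 63 → best response Std-E.
VendorZ against (Std-B, Std-C): payoffs 32, 62 → best response Std-D.
VendorZ against (Std-B, Std-D): payoffs 97, 13 → best response Std-C.
VendorZ against (Std-B, Std-E): payoffs 86, 72 → best response Std-C.
VendorZ against (Std-C, Std-C): payoffs 70, 74 → best response Std-D.
VendorZ against (Std-C, Std-D): payoffs 16, 50 → best response Std-D.
VendorZ against (Std-C, Std-E): payoffs 91, 29 → best response Std-C.
Mutual best responses: (Std-B, Std-D, Std-C).

Pure NE: (Std-B, Std-D, Std-C)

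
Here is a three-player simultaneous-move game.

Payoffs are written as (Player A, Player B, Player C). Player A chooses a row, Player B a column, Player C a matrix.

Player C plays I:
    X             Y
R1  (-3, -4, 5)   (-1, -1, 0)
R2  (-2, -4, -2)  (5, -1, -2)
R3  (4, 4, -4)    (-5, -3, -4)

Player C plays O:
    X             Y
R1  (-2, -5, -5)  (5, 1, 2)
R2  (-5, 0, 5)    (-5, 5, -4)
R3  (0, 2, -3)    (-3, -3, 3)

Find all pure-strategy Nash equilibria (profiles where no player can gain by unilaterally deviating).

The pure Nash equilibria are (R1, Y, O); (R2, Y, I); (R3, X, O).

Mark each player's best response to every combination of opponents' strategies; a profile where every player is best-responding is a pure Nash equilibrium.
Player A against (X, I): payoffs -3, -2, 4 → best response R3.
Player A against (X, O): payoffs -2, -5, 0 → best response R3.
Player A against (Y, I): payoffs -1, 5, -5 → best response R2.
Player A against (Y, O): payoffs 5, -5, -3 → best response R1.
Player B against (R1, I): payoffs -4, -1 → best response Y.
Player B against (R1, O): payoffs -5, 1 → best response Y.
Player B against (R2, I): payoffs -4, -1 → best response Y.
Player B against (R2, O): payoffs 0, 5 → best response Y.
Player B against (R3, I): payoffs 4, -3 → best response X.
Player B against (R3, O): payoffs 2, -3 → best response X.
Player C against (R1, X): payoffs 5, -5 → best response I.
Player C against (R1, Y): payoffs 0, 2 → best response O.
Player C against (R2, X): payoffs -2, 5 → best response O.
Player C against (R2, Y): payoffs -2, -4 → best response I.
Player C against (R3, X): payoffs -4, -3 → best response O.
Player C against (R3, Y): payoffs -4, 3 → best response O.
Mutual best responses: (R1, Y, O); (R2, Y, I); (R3, X, O).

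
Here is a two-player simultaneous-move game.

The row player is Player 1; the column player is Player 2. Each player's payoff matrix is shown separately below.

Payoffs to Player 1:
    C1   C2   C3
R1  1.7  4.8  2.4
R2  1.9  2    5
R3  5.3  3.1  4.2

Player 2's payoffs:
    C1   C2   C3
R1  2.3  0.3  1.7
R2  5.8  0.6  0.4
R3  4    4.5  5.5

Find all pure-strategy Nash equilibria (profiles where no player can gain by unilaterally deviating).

Player 1 against C1: payoffs 1.7, 1.9, 5.3 → best response R3.
Player 1 against C2: payoffs 4.8, 2, 3.1 → best response R1.
Player 1 against C3: payoffs 2.4, 5, 4.2 → best response R2.
Player 2 against R1: payoffs 2.3, 0.3, 1.7 → best response C1.
Player 2 against R2: payoffs 5.8, 0.6, 0.4 → best response C1.
Player 2 against R3: payoffs 4, 4.5, 5.5 → best response C3.
No profile is a mutual best response for all players.

This game has no pure Nash equilibrium.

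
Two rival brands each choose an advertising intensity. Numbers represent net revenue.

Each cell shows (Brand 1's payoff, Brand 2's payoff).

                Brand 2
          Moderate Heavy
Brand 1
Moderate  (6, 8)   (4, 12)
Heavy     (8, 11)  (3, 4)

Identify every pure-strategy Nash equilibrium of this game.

Pure-strategy Nash equilibria: (Moderate, Heavy), (Heavy, Moderate)

For each player, find the best response to each opponent profile; mutual best responses are the pure NE.
Brand 1 against Moderate: payoffs 6, 8 → best response Heavy.
Brand 1 against Heavy: payoffs 4, 3 → best response Moderate.
Brand 2 against Moderate: payoffs 8, 12 → best response Heavy.
Brand 2 against Heavy: payoffs 11, 4 → best response Moderate.
Mutual best responses: (Moderate, Heavy); (Heavy, Moderate).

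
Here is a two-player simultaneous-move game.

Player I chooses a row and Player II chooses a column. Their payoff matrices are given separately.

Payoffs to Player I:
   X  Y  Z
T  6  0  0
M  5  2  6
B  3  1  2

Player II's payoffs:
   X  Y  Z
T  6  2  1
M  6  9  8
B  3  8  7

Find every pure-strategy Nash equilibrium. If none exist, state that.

(T, X) and (M, Y)

Player I against X: payoffs 6, 5, 3 → best response T.
Player I against Y: payoffs 0, 2, 1 → best response M.
Player I against Z: payoffs 0, 6, 2 → best response M.
Player II against T: payoffs 6, 2, 1 → best response X.
Player II against M: payoffs 6, 9, 8 → best response Y.
Player II against B: payoffs 3, 8, 7 → best response Y.
Mutual best responses: (T, X); (M, Y).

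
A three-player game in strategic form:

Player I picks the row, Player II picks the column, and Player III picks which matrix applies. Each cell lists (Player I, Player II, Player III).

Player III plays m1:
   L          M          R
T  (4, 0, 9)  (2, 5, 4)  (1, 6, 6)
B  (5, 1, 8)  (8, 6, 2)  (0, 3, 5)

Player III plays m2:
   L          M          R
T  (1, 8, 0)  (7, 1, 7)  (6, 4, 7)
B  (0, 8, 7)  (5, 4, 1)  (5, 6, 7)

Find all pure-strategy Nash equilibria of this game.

For each player, find the best response to each opponent profile; mutual best responses are the pure NE.
Player I against (L, m1): payoffs 4, 5 → best response B.
Player I against (L, m2): payoffs 1, 0 → best response T.
Player I against (M, m1): payoffs 2, 8 → best response B.
Player I against (M, m2): payoffs 7, 5 → best response T.
Player I against (R, m1): payoffs 1, 0 → best response T.
Player I against (R, m2): payoffs 6, 5 → best response T.
Player II against (T, m1): payoffs 0, 5, 6 → best response R.
Player II against (T, m2): payoffs 8, 1, 4 → best response L.
Player II against (B, m1): payoffs 1, 6, 3 → best response M.
Player II against (B, m2): payoffs 8, 4, 6 → best response L.
Player III against (T, L): payoffs 9, 0 → best response m1.
Player III against (T, M): payoffs 4, 7 → best response m2.
Player III against (T, R): payoffs 6, 7 → best response m2.
Player III against (B, L): payoffs 8, 7 → best response m1.
Player III against (B, M): payoffs 2, 1 → best response m1.
Player III against (B, R): payoffs 5, 7 → best response m2.
Mutual best responses: (B, M, m1).

(B, M, m1)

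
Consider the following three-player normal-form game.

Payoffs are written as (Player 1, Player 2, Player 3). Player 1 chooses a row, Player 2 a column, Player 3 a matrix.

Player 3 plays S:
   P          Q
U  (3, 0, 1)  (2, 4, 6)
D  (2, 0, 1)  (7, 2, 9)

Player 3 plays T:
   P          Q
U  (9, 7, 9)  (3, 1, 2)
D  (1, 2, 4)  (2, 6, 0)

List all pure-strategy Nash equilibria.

Pure-strategy Nash equilibria: (U, P, T), (D, Q, S)

Player 1 against (P, S): payoffs 3, 2 → best response U.
Player 1 against (P, T): payoffs 9, 1 → best response U.
Player 1 against (Q, S): payoffs 2, 7 → best response D.
Player 1 against (Q, T): payoffs 3, 2 → best response U.
Player 2 against (U, S): payoffs 0, 4 → best response Q.
Player 2 against (U, T): payoffs 7, 1 → best response P.
Player 2 against (D, S): payoffs 0, 2 → best response Q.
Player 2 against (D, T): payoffs 2, 6 → best response Q.
Player 3 against (U, P): payoffs 1, 9 → best response T.
Player 3 against (U, Q): payoffs 6, 2 → best response S.
Player 3 against (D, P): payoffs 1, 4 → best response T.
Player 3 against (D, Q): payoffs 9, 0 → best response S.
Mutual best responses: (U, P, T); (D, Q, S).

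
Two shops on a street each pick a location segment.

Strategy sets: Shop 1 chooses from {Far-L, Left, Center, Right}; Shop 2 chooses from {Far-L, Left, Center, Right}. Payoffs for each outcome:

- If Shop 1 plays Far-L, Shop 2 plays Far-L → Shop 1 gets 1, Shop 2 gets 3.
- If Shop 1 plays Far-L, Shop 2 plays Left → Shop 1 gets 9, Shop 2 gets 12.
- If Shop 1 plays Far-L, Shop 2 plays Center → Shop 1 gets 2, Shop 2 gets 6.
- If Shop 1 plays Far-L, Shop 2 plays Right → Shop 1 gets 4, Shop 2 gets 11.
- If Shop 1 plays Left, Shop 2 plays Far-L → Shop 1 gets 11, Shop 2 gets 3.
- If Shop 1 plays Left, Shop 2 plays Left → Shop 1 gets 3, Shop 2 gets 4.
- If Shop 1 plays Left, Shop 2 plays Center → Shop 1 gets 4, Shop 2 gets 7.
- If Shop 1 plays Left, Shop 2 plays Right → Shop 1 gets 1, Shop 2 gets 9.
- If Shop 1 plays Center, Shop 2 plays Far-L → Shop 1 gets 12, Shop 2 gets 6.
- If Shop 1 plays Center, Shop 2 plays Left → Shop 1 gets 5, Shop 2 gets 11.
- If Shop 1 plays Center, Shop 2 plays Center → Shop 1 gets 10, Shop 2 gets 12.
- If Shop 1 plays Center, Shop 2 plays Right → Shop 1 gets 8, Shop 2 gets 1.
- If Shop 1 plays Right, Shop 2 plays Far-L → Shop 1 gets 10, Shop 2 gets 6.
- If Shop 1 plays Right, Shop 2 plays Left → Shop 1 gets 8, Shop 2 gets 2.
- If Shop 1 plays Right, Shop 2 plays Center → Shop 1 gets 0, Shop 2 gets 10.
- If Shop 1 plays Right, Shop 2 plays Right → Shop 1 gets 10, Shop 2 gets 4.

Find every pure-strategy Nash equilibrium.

(Far-L, Left); (Center, Center)

(Far-L, Far-L): Shop 1 can switch to Left (1 → 11). Not NE.
(Far-L, Left): Shop 1 gets 9, best alternative 8; Shop 2 gets 12, best alternative 11. No profitable deviation — NE.
(Far-L, Center): Shop 1 can switch to Left (2 → 4). Not NE.
(Far-L, Right): Shop 1 can switch to Center (4 → 8). Not NE.
(Left, Far-L): Shop 1 can switch to Center (11 → 12). Not NE.
(Left, Left): Shop 1 can switch to Far-L (3 → 9). Not NE.
(Left, Center): Shop 1 can switch to Center (4 → 10). Not NE.
(Left, Right): Shop 1 can switch to Far-L (1 → 4). Not NE.
(Center, Far-L): Shop 2 can switch to Left (6 → 11). Not NE.
(Center, Center): Shop 1 gets 10, best alternative 4; Shop 2 gets 12, best alternative 11. No profitable deviation — NE.
(The remaining 6 profiles each have a profitable deviation by the same check.)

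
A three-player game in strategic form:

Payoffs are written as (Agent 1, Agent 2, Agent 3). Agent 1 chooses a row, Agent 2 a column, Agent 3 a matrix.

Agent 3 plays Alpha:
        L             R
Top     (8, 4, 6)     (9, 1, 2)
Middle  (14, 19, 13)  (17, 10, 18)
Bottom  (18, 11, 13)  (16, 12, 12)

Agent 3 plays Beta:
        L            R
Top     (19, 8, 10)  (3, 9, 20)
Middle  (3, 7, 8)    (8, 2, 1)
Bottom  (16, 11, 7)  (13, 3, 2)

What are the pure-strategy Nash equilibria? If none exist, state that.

For each strategy profile, look for a profitable unilateral deviation.
(Top, L, Alpha): Agent 1 can switch to Middle (8 → 14). Not NE.
(Top, L, Beta): Agent 2 can switch to R (8 → 9). Not NE.
(Top, R, Alpha): Agent 1 can switch to Middle (9 → 17). Not NE.
(Top, R, Beta): Agent 1 can switch to Middle (3 → 8). Not NE.
(Middle, L, Alpha): Agent 1 can switch to Bottom (14 → 18). Not NE.
(Middle, L, Beta): Agent 1 can switch to Top (3 → 19). Not NE.
(The remaining 6 profiles each have a profitable deviation by the same check.)

There is no pure-strategy Nash equilibrium.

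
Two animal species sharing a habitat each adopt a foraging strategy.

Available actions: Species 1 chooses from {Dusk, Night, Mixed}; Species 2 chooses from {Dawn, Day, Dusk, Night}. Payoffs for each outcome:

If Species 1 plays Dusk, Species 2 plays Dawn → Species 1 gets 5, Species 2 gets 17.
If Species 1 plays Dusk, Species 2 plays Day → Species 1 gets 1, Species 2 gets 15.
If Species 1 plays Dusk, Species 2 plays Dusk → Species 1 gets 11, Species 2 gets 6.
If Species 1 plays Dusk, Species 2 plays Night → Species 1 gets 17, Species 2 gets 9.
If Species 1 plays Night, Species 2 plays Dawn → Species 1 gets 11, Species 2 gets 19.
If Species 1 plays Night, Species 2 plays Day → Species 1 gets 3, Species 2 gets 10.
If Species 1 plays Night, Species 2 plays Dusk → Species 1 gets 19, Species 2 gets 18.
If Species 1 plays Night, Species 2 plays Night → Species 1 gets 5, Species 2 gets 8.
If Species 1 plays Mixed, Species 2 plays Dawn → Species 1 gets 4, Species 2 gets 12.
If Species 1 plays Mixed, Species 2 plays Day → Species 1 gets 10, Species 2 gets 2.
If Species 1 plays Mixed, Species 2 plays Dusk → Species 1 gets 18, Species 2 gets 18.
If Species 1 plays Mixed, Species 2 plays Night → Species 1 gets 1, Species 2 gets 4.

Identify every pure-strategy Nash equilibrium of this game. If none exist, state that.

Species 1 against Dawn: payoffs 5, 11, 4 → best response Night.
Species 1 against Day: payoffs 1, 3, 10 → best response Mixed.
Species 1 against Dusk: payoffs 11, 19, 18 → best response Night.
Species 1 against Night: payoffs 17, 5, 1 → best response Dusk.
Species 2 against Dusk: payoffs 17, 15, 6, 9 → best response Dawn.
Species 2 against Night: payoffs 19, 10, 18, 8 → best response Dawn.
Species 2 against Mixed: payoffs 12, 2, 18, 4 → best response Dusk.
Mutual best responses: (Night, Dawn).

The unique pure-strategy Nash equilibrium is (Night, Dawn).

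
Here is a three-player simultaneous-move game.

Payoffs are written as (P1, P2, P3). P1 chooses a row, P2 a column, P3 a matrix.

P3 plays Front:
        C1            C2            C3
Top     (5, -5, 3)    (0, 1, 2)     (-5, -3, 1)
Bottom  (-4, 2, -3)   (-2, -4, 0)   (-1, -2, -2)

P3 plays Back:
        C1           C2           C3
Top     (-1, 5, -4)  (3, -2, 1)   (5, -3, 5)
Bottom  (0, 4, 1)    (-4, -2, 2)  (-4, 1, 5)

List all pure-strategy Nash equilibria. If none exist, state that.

Pure-strategy Nash equilibria: (Top, C2, Front), (Bottom, C1, Back)

Mark each player's best response to every combination of opponents' strategies; a profile where every player is best-responding is a pure Nash equilibrium.
P1 against (C1, Front): payoffs 5, -4 → best response Top.
P1 against (C1, Back): payoffs -1, 0 → best response Bottom.
P1 against (C2, Front): payoffs 0, -2 → best response Top.
P1 against (C2, Back): payoffs 3, -4 → best response Top.
P1 against (C3, Front): payoffs -5, -1 → best response Bottom.
P1 against (C3, Back): payoffs 5, -4 → best response Top.
P2 against (Top, Front): payoffs -5, 1, -3 → best response C2.
P2 against (Top, Back): payoffs 5, -2, -3 → best response C1.
P2 against (Bottom, Front): payoffs 2, -4, -2 → best response C1.
P2 against (Bottom, Back): payoffs 4, -2, 1 → best response C1.
P3 against (Top, C1): payoffs 3, -4 → best response Front.
P3 against (Top, C2): payoffs 2, 1 → best response Front.
P3 against (Top, C3): payoffs 1, 5 → best response Back.
P3 against (Bottom, C1): payoffs -3, 1 → best response Back.
P3 against (Bottom, C2): payoffs 0, 2 → best response Back.
P3 against (Bottom, C3): payoffs -2, 5 → best response Back.
Mutual best responses: (Top, C2, Front); (Bottom, C1, Back).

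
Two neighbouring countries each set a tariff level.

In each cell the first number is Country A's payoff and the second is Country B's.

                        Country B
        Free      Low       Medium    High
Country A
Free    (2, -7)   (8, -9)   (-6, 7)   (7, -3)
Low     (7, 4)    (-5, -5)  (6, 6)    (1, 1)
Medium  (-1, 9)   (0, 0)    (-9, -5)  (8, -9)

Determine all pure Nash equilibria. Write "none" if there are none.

For each strategy profile, look for a profitable unilateral deviation.
(Free, Free): Country A can switch to Low (2 → 7). Not NE.
(Free, Low): Country B can switch to Free (-9 → -7). Not NE.
(Free, Medium): Country A can switch to Low (-6 → 6). Not NE.
(Free, High): Country A can switch to Medium (7 → 8). Not NE.
(Low, Free): Country B can switch to Medium (4 → 6). Not NE.
(Low, Low): Country A can switch to Free (-5 → 8). Not NE.
(Low, Medium): Country A gets 6, best alternative -6; Country B gets 6, best alternative 4. No profitable deviation — NE.
(Low, High): Country A can switch to Free (1 → 7). Not NE.
(Medium, Free): Country A can switch to Free (-1 → 2). Not NE.
(The remaining 3 profiles each have a profitable deviation by the same check.)

Pure NE: (Low, Medium)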